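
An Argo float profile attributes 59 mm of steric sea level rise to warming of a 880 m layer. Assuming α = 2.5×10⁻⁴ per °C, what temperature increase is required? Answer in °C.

ΔT = Δh/(αH) = 0.059 / (2.5×10⁻⁴ × 880) ≈ 0.2682 °C

about 0.27 °C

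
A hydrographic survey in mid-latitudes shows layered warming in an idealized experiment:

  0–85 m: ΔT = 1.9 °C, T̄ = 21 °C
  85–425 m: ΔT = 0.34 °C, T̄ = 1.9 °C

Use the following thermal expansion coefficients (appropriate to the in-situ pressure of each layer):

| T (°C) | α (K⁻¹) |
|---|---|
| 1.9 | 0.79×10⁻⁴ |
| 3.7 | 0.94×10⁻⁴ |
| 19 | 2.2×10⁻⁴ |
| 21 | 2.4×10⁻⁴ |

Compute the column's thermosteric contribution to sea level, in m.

Layer 1 at 21 °C → α = 2.4×10⁻⁴ K⁻¹
Layer 2 at 1.9 °C → α = 0.79×10⁻⁴ K⁻¹
1.9 × 85 × 2.4×10⁻⁴ = 0.03876 m
Layer 2: 0.79×10⁻⁴ × 340 × 0.34 = 0.0091324 m
Δh = 0.03876 + 0.0091324 = 0.0478924 m

Δh = 0.0479 m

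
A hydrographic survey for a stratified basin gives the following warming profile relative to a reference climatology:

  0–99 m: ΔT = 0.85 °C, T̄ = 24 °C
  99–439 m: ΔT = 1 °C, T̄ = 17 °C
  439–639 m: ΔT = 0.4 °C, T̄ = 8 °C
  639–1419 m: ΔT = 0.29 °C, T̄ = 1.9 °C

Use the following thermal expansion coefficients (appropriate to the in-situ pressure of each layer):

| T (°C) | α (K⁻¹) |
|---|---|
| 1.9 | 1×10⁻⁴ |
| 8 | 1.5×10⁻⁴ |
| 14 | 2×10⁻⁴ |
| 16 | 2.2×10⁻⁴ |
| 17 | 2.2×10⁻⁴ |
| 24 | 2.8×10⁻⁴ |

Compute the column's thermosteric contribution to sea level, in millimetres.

Layer 1 at 24 °C → α = 2.8×10⁻⁴ K⁻¹
Layer 2 at 17 °C → α = 2.2×10⁻⁴ K⁻¹
Layer 3 at 8 °C → α = 1.5×10⁻⁴ K⁻¹
Layer 4 at 1.9 °C → α = 1×10⁻⁴ K⁻¹
Layer 1: 0.85 × 2.8×10⁻⁴ × 99 = 0.023562 m
340 × 1 × 2.2×10⁻⁴ = 0.07480 m
439–639 m: 1.5×10⁻⁴ × 0.4 × 200 = 0.01200 m
1×10⁻⁴ × 780 × 0.29 = 0.02262 m
Δh = 0.023562 + 0.07480 + 0.01200 + 0.02262 = 0.132982 m

about 133 mm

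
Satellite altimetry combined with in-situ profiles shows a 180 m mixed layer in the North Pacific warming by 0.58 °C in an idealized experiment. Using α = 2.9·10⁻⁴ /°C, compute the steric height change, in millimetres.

Δh = αΔT·H = 2.9×10⁻⁴ × 0.58 × 180 = 0.030276 m

Δh = 30.3 mm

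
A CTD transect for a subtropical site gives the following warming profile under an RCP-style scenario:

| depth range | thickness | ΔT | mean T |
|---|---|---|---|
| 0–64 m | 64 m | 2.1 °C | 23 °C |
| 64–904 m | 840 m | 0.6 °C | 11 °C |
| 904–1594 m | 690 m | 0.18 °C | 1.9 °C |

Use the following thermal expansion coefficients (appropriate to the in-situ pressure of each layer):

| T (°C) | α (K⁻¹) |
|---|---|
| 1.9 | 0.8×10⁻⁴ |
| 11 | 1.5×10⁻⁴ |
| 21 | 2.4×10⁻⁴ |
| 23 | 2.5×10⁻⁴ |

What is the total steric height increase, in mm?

119 mm

Layer 1 at 23 °C → α = 2.5×10⁻⁴ K⁻¹
Layer 2 at 11 °C → α = 1.5×10⁻⁴ K⁻¹
Layer 3 at 1.9 °C → α = 0.8×10⁻⁴ K⁻¹
0–64 m: 64 × 2.5×10⁻⁴ × 2.1 = 0.03360 m
64–904 m: 840 × 1.5×10⁻⁴ × 0.6 = 0.07560 m
Layer 3: 0.8×10⁻⁴ × 690 × 0.18 = 0.009936 m
Δh = 0.03360 + 0.07560 + 0.009936 = 0.119136 m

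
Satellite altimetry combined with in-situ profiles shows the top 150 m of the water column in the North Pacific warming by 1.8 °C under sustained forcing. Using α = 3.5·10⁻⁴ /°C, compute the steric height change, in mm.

Δh = αΔT·H = 3.5×10⁻⁴ × 1.8 × 150 = 0.09450 m

94.5 mm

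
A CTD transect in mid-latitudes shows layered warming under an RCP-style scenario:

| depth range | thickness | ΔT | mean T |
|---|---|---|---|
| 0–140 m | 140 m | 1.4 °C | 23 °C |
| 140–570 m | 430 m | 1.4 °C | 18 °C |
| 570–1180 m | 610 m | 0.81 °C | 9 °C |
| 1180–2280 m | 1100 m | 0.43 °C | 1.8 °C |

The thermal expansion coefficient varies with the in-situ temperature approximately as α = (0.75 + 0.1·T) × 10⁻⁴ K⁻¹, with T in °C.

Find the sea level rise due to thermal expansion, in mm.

about 339 mm

Layer 1: α = (0.75 + 0.1×23)×10⁻⁴ = 3.05×10⁻⁴ K⁻¹
Layer 2: α = (0.75 + 0.1×18)×10⁻⁴ = 2.55×10⁻⁴ K⁻¹
Layer 3: α = (0.75 + 0.1×9)×10⁻⁴ = 1.65×10⁻⁴ K⁻¹
Layer 4: α = (0.75 + 0.1×1.8)×10⁻⁴ = 0.93×10⁻⁴ K⁻¹
1.4 × 140 × 3.05×10⁻⁴ = 0.05978 m
430 × 1.4 × 2.55×10⁻⁴ = 0.15351 m
Layer 3: 1.65×10⁻⁴ × 610 × 0.81 = 0.0815265 m
1180–2280 m: 0.93×10⁻⁴ × 1100 × 0.43 = 0.043989 m
Δh = 0.05978 + 0.15351 + 0.0815265 + 0.043989 = 0.3388055 m ≈ 339 mm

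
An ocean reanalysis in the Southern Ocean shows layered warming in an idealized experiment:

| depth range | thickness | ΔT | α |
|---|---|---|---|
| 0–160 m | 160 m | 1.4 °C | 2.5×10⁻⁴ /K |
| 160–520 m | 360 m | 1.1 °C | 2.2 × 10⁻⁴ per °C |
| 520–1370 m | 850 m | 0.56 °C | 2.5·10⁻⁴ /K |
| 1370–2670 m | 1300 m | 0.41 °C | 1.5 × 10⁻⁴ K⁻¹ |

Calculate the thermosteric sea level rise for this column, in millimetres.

342 mm

Layer 1: 1.4 × 160 × 2.5×10⁻⁴ = 0.05600 m
Layer 2: 1.1 × 360 × 2.2×10⁻⁴ = 0.08712 m
Layer 3: 0.56 × 850 × 2.5×10⁻⁴ = 0.11900 m
1370–2670 m: 0.41 × 1.5×10⁻⁴ × 1300 = 0.07995 m
Δh = 0.05600 + 0.08712 + 0.11900 + 0.07995 = 0.34207 m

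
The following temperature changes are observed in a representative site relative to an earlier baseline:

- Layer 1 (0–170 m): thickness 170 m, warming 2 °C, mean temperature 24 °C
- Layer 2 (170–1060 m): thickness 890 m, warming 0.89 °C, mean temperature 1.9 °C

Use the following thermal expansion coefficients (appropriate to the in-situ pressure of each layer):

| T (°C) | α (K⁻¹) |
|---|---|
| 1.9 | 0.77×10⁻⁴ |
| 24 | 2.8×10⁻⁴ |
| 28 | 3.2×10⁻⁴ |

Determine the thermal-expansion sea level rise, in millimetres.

Layer 1 at 24 °C → α = 2.8×10⁻⁴ K⁻¹
Layer 2 at 1.9 °C → α = 0.77×10⁻⁴ K⁻¹
0–170 m: 2 × 170 × 2.8×10⁻⁴ = 0.09520 m
0.77×10⁻⁴ × 0.89 × 890 = 0.0609917 m
Δh = 0.09520 + 0.0609917 = 0.1561917 m ≈ 156 mm

Δh ≈ 156 mm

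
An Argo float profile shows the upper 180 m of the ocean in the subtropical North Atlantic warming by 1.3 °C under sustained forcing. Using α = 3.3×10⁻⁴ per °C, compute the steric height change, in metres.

Δh = αΔT·H = 3.3×10⁻⁴ × 1.3 × 180 = 0.07722 m

0.0772 m of thermosteric rise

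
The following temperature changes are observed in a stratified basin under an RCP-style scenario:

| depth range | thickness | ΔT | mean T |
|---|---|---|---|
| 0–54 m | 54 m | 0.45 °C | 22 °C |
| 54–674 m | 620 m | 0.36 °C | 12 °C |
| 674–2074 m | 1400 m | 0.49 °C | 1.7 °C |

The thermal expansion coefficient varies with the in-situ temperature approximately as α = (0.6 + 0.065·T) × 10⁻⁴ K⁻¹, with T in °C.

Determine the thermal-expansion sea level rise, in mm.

Layer 1: α = (0.6 + 0.065×22)×10⁻⁴ = 2.03×10⁻⁴ K⁻¹
Layer 2: α = (0.6 + 0.065×12)×10⁻⁴ = 1.38×10⁻⁴ K⁻¹
Layer 3: α = (0.6 + 0.065×1.7)×10⁻⁴ = 0.7105×10⁻⁴ K⁻¹
Layer 1: 2.03×10⁻⁴ × 54 × 0.45 = 0.0049329 m
0.36 × 1.38×10⁻⁴ × 620 = 0.0308016 m
674–2074 m: 1400 × 0.7105×10⁻⁴ × 0.49 = 0.0487403 m
Δh = 0.0049329 + 0.0308016 + 0.0487403 = 0.0844748 m

Δh = 84 mm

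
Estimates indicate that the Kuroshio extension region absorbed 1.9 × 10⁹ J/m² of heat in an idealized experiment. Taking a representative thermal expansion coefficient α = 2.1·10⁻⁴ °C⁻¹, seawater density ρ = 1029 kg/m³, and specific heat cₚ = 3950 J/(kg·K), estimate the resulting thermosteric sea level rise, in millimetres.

Δh ≈ 98.2 mm

Δh = αQ/(ρcₚ) = 2.1×10⁻⁴ × 1.9×10⁹ / (1029 × 3950) ≈ 0.098166 m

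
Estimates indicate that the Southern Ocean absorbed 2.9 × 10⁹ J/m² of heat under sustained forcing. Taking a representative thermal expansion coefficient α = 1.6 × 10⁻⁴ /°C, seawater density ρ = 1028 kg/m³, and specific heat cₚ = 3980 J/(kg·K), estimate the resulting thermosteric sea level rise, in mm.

Δh = αQ/(ρcₚ) = 1.6×10⁻⁴ × 2.9×10⁹ / (1028 × 3980) ≈ 0.11341 m

113 mm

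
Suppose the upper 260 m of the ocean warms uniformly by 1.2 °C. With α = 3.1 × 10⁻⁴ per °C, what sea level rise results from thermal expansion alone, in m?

0.0967 m

Δh = αΔT·H = 3.1×10⁻⁴ × 1.2 × 260 = 0.09672 m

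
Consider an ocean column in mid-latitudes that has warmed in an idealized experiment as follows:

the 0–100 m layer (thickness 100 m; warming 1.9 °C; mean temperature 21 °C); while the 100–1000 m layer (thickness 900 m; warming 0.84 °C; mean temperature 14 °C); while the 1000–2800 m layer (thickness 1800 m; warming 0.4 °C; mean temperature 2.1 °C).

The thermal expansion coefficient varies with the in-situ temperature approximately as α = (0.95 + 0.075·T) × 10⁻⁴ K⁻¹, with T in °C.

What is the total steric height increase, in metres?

about 0.279 m

Layer 1: α = (0.95 + 0.075×21)×10⁻⁴ = 2.525×10⁻⁴ K⁻¹
Layer 2: α = (0.95 + 0.075×14)×10⁻⁴ = 2×10⁻⁴ K⁻¹
Layer 3: α = (0.95 + 0.075×2.1)×10⁻⁴ = 1.1075×10⁻⁴ K⁻¹
Layer 1: 1.9 × 2.525×10⁻⁴ × 100 = 0.047975 m
100–1000 m: 900 × 0.84 × 2×10⁻⁴ = 0.15120 m
1800 × 1.1075×10⁻⁴ × 0.4 = 0.07974 m
Δh = 0.047975 + 0.15120 + 0.07974 = 0.278915 m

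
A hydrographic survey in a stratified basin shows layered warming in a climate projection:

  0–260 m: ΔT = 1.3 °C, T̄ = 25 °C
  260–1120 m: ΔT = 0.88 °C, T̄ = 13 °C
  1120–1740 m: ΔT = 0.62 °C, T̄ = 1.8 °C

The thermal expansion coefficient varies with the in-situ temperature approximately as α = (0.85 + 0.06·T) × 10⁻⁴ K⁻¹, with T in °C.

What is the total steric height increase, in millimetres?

about 240 mm

Layer 1: α = (0.85 + 0.06×25)×10⁻⁴ = 2.35×10⁻⁴ K⁻¹
Layer 2: α = (0.85 + 0.06×13)×10⁻⁴ = 1.63×10⁻⁴ K⁻¹
Layer 3: α = (0.85 + 0.06×1.8)×10⁻⁴ = 0.958×10⁻⁴ K⁻¹
2.35×10⁻⁴ × 1.3 × 260 = 0.07943 m
260–1120 m: 860 × 1.63×10⁻⁴ × 0.88 = 0.1233584 m
Layer 3: 0.958×10⁻⁴ × 0.62 × 620 = 0.03682552 m
Δh = 0.07943 + 0.1233584 + 0.03682552 = 0.23961392 m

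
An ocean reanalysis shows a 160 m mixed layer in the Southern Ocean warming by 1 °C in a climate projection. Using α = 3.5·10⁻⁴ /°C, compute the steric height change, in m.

Δh = αΔT·H = 3.5×10⁻⁴ × 1 × 160 = 0.05600 m

about 0.0560 m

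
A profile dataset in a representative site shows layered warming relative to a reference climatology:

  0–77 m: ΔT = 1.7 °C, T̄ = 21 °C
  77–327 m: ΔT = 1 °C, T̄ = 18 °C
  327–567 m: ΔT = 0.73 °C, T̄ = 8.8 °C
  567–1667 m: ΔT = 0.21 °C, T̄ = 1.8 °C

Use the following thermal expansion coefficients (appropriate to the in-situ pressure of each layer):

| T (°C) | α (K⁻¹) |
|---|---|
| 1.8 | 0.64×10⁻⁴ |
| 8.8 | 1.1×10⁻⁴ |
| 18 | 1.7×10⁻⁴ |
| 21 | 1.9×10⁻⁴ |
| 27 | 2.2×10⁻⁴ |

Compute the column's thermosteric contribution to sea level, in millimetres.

Layer 1 at 21 °C → α = 1.9×10⁻⁴ K⁻¹
Layer 2 at 18 °C → α = 1.7×10⁻⁴ K⁻¹
Layer 3 at 8.8 °C → α = 1.1×10⁻⁴ K⁻¹
Layer 4 at 1.8 °C → α = 0.64×10⁻⁴ K⁻¹
1.9×10⁻⁴ × 1.7 × 77 = 0.024871 m
Layer 2: 250 × 1 × 1.7×10⁻⁴ = 0.04250 m
Layer 3: 240 × 1.1×10⁻⁴ × 0.73 = 0.019272 m
0.21 × 1100 × 0.64×10⁻⁴ = 0.014784 m
Δh = 0.024871 + 0.04250 + 0.019272 + 0.014784 = 0.101427 m

100 mm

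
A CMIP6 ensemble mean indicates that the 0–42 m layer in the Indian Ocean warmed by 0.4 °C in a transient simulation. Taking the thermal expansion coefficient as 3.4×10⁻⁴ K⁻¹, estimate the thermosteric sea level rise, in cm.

Δh = αΔT·H = 3.4×10⁻⁴ × 0.4 × 42 = 0.005712 m

Δh = 0.57 cm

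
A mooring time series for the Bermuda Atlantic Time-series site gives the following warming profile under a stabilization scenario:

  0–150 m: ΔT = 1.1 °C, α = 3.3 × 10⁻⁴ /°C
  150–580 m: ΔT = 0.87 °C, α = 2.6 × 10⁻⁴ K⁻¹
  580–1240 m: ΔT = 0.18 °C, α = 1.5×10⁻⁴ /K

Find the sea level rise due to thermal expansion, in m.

0.17 m of thermosteric rise

Layer 1: 1.1 × 150 × 3.3×10⁻⁴ = 0.05445 m
150–580 m: 2.6×10⁻⁴ × 0.87 × 430 = 0.097266 m
660 × 0.18 × 1.5×10⁻⁴ = 0.01782 m
Δh = 0.05445 + 0.097266 + 0.01782 = 0.169536 m ≈ 0.17 m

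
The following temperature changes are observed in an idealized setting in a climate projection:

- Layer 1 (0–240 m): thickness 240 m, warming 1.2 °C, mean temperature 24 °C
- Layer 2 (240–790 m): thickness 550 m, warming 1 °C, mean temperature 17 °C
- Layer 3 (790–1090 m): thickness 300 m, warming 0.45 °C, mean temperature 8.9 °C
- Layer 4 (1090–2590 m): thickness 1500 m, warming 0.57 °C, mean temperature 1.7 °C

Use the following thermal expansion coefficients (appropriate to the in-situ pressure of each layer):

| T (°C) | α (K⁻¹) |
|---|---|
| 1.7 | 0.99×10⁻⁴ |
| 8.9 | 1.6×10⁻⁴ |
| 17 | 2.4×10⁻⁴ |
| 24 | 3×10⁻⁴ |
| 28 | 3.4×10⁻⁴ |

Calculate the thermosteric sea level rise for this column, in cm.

32.5 cm

Layer 1 at 24 °C → α = 3×10⁻⁴ K⁻¹
Layer 2 at 17 °C → α = 2.4×10⁻⁴ K⁻¹
Layer 3 at 8.9 °C → α = 1.6×10⁻⁴ K⁻¹
Layer 4 at 1.7 °C → α = 0.99×10⁻⁴ K⁻¹
0–240 m: 1.2 × 240 × 3×10⁻⁴ = 0.08640 m
2.4×10⁻⁴ × 550 × 1 = 0.13200 m
300 × 1.6×10⁻⁴ × 0.45 = 0.02160 m
1500 × 0.99×10⁻⁴ × 0.57 = 0.084645 m
Δh = 0.08640 + 0.13200 + 0.02160 + 0.084645 = 0.324645 m ≈ 32.5 cm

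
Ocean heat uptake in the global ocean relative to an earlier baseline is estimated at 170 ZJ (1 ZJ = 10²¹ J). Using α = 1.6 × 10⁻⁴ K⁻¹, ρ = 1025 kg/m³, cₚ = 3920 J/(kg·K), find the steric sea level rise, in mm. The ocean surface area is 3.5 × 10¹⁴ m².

Per unit area: Q = 170×10²¹ / (3.5×10¹⁴) ≈ 4.857×10⁸ J/m²
Δh = αQ/(ρcₚ) = 1.6×10⁻⁴ × 4.857×10⁸ / (1025 × 3920) ≈ 0.019341 m

Δh = 19.3 mm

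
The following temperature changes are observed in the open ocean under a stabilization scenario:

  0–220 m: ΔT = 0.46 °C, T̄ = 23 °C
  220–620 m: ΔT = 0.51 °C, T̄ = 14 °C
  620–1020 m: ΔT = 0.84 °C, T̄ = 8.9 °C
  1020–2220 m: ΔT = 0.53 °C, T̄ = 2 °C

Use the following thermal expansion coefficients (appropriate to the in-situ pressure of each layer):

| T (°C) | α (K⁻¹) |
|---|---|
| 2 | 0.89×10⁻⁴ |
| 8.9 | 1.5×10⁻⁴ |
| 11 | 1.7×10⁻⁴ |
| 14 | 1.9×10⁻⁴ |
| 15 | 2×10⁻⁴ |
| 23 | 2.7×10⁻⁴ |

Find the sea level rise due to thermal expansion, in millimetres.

Layer 1 at 23 °C → α = 2.7×10⁻⁴ K⁻¹
Layer 2 at 14 °C → α = 1.9×10⁻⁴ K⁻¹
Layer 3 at 8.9 °C → α = 1.5×10⁻⁴ K⁻¹
Layer 4 at 2 °C → α = 0.89×10⁻⁴ K⁻¹
Layer 1: 2.7×10⁻⁴ × 0.46 × 220 = 0.027324 m
220–620 m: 0.51 × 400 × 1.9×10⁻⁴ = 0.03876 m
400 × 0.84 × 1.5×10⁻⁴ = 0.05040 m
0.53 × 0.89×10⁻⁴ × 1200 = 0.056604 m
Δh = 0.027324 + 0.03876 + 0.05040 + 0.056604 = 0.173088 m ≈ 173 mm

173 mm of thermosteric rise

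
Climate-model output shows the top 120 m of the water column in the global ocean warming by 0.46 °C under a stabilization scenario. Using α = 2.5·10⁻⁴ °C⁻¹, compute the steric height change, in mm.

Δh ≈ 13.8 mm

Δh = αΔT·H = 2.5×10⁻⁴ × 0.46 × 120 = 0.01380 m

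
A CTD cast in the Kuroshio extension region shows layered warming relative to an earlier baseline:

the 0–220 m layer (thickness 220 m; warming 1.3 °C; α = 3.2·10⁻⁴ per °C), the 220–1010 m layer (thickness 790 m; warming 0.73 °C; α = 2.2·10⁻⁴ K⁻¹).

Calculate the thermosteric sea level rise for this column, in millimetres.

220 mm of thermosteric rise

Layer 1: 220 × 1.3 × 3.2×10⁻⁴ = 0.09152 m
220–1010 m: 790 × 0.73 × 2.2×10⁻⁴ = 0.126874 m
Δh = 0.09152 + 0.126874 = 0.218394 m ≈ 220 mm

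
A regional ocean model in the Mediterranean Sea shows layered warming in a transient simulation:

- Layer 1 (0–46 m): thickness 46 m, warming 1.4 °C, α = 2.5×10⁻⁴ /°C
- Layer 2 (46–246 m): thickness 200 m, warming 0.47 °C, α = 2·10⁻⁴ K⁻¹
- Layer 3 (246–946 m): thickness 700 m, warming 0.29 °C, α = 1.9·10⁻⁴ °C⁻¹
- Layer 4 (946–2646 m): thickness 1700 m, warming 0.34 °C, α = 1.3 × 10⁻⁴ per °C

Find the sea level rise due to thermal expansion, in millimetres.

Layer 1: 2.5×10⁻⁴ × 1.4 × 46 = 0.01610 m
Layer 2: 200 × 2×10⁻⁴ × 0.47 = 0.01880 m
246–946 m: 1.9×10⁻⁴ × 0.29 × 700 = 0.03857 m
946–2646 m: 1.3×10⁻⁴ × 1700 × 0.34 = 0.07514 m
Δh = 0.01610 + 0.01880 + 0.03857 + 0.07514 = 0.14861 m

Δh ≈ 150 mm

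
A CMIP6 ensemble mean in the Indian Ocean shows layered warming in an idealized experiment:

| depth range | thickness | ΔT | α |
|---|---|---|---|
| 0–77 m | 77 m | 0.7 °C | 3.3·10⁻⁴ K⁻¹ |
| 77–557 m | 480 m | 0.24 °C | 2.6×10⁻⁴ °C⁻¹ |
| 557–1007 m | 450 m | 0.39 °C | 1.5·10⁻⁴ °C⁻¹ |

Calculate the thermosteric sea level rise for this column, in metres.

Layer 1: 0.7 × 3.3×10⁻⁴ × 77 = 0.017787 m
480 × 2.6×10⁻⁴ × 0.24 = 0.029952 m
0.39 × 450 × 1.5×10⁻⁴ = 0.026325 m
Δh = 0.017787 + 0.029952 + 0.026325 = 0.074064 m

0.0741 m of thermosteric rise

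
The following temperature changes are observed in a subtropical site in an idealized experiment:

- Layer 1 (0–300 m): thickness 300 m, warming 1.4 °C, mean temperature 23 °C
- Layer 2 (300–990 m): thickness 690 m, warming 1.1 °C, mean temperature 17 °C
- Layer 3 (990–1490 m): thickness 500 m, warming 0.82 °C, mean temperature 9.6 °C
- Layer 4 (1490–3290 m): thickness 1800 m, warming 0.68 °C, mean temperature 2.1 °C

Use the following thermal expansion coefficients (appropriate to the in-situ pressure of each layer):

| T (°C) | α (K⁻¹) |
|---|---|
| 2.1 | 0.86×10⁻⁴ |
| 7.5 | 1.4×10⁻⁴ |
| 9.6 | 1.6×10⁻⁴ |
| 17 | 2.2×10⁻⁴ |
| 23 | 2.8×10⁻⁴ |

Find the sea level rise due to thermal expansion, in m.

0.46 m

Layer 1 at 23 °C → α = 2.8×10⁻⁴ K⁻¹
Layer 2 at 17 °C → α = 2.2×10⁻⁴ K⁻¹
Layer 3 at 9.6 °C → α = 1.6×10⁻⁴ K⁻¹
Layer 4 at 2.1 °C → α = 0.86×10⁻⁴ K⁻¹
0–300 m: 1.4 × 2.8×10⁻⁴ × 300 = 0.11760 m
Layer 2: 2.2×10⁻⁴ × 690 × 1.1 = 0.16698 m
0.82 × 1.6×10⁻⁴ × 500 = 0.06560 m
0.86×10⁻⁴ × 0.68 × 1800 = 0.105264 m
Δh = 0.11760 + 0.16698 + 0.06560 + 0.105264 = 0.455444 m ≈ 0.46 m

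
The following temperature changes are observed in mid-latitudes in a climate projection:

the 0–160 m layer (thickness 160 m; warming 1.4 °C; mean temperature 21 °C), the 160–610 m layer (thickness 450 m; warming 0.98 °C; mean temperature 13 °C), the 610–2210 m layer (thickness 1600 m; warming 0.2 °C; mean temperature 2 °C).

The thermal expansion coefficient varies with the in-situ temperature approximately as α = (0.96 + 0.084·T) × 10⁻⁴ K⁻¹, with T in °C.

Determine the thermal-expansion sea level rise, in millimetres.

Layer 1: α = (0.96 + 0.084×21)×10⁻⁴ = 2.724×10⁻⁴ K⁻¹
Layer 2: α = (0.96 + 0.084×13)×10⁻⁴ = 2.052×10⁻⁴ K⁻¹
Layer 3: α = (0.96 + 0.084×2)×10⁻⁴ = 1.128×10⁻⁴ K⁻¹
Layer 1: 1.4 × 160 × 2.724×10⁻⁴ = 0.0610176 m
0.98 × 450 × 2.052×10⁻⁴ = 0.0904932 m
Layer 3: 1600 × 0.2 × 1.128×10⁻⁴ = 0.036096 m
Δh = 0.0610176 + 0.0904932 + 0.036096 = 0.1876068 m ≈ 190 mm

190 mm of thermosteric rise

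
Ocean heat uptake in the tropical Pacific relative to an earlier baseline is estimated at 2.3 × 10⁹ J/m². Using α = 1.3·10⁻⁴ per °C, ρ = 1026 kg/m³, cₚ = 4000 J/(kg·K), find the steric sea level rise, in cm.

Δh = αQ/(ρcₚ) = 1.3×10⁻⁴ × 2.3×10⁹ / (1026 × 4000) ≈ 0.072856 m

Δh = 7.3 cm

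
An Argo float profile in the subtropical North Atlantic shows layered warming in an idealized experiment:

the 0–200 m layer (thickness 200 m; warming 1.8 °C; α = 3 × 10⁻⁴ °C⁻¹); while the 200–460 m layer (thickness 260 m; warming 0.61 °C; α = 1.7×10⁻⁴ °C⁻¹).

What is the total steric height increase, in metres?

Layer 1: 1.8 × 200 × 3×10⁻⁴ = 0.10800 m
0.61 × 260 × 1.7×10⁻⁴ = 0.026962 m
Δh = 0.10800 + 0.026962 = 0.134962 m ≈ 0.13 m

Δh = 0.13 m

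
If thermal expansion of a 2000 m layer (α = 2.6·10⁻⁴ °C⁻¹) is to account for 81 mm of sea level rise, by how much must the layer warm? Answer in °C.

0.156 °C

ΔT = Δh/(αH) = 0.081 / (2.6×10⁻⁴ × 2000) ≈ 0.1558 °C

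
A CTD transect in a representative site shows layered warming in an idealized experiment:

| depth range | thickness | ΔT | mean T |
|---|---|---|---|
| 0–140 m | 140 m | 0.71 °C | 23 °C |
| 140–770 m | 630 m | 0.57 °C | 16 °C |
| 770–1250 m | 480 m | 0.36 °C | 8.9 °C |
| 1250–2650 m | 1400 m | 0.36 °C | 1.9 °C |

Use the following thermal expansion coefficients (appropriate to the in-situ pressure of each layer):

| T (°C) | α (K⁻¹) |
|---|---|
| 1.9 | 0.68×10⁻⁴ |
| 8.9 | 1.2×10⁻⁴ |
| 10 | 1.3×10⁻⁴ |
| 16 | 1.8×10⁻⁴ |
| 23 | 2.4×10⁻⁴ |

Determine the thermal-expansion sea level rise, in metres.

Layer 1 at 23 °C → α = 2.4×10⁻⁴ K⁻¹
Layer 2 at 16 °C → α = 1.8×10⁻⁴ K⁻¹
Layer 3 at 8.9 °C → α = 1.2×10⁻⁴ K⁻¹
Layer 4 at 1.9 °C → α = 0.68×10⁻⁴ K⁻¹
Layer 1: 0.71 × 140 × 2.4×10⁻⁴ = 0.023856 m
0.57 × 1.8×10⁻⁴ × 630 = 0.064638 m
480 × 0.36 × 1.2×10⁻⁴ = 0.020736 m
Layer 4: 1400 × 0.68×10⁻⁴ × 0.36 = 0.034272 m
Δh = 0.023856 + 0.064638 + 0.020736 + 0.034272 = 0.143502 m ≈ 0.144 m

about 0.144 m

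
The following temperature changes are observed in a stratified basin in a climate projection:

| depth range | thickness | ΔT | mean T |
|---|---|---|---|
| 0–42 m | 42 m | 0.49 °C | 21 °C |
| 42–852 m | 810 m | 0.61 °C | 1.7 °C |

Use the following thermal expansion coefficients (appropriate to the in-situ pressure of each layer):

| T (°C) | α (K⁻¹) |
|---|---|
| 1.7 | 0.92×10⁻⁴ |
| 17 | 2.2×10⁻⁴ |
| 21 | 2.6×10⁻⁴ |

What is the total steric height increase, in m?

Layer 1 at 21 °C → α = 2.6×10⁻⁴ K⁻¹
Layer 2 at 1.7 °C → α = 0.92×10⁻⁴ K⁻¹
2.6×10⁻⁴ × 42 × 0.49 = 0.0053508 m
810 × 0.92×10⁻⁴ × 0.61 = 0.0454572 m
Δh = 0.0053508 + 0.0454572 = 0.050808 m

about 0.051 m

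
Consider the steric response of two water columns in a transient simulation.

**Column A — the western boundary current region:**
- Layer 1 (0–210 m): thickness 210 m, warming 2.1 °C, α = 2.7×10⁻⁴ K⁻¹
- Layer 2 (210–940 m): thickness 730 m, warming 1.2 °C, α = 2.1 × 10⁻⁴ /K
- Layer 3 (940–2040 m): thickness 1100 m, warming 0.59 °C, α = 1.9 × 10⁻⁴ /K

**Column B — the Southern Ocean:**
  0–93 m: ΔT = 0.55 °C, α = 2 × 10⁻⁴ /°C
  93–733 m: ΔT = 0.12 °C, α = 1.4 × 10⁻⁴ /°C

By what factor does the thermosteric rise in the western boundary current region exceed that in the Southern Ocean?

A Layer 1: 2.7×10⁻⁴ × 2.1 × 210 = 0.11907 m
A Layer 2: 2.1×10⁻⁴ × 730 × 1.2 = 0.18396 m
A 1.9×10⁻⁴ × 0.59 × 1100 = 0.12331 m
A total: 0.42634 m
B 0–93 m: 2×10⁻⁴ × 93 × 0.55 = 0.01023 m
B 93–733 m: 0.12 × 640 × 1.4×10⁻⁴ = 0.010752 m
B total: 0.020982 m
Ratio: 0.42634 / 0.020982 ≈ 20.32

≈ 20×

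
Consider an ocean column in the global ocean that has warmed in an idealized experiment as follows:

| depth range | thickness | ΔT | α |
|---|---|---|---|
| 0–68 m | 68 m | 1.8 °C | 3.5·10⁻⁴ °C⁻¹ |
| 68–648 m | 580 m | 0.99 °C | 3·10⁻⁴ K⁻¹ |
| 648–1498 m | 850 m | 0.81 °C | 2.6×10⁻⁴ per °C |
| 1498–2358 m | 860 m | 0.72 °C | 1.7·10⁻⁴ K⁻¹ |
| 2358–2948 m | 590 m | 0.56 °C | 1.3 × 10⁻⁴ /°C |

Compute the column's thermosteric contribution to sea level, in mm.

Layer 1: 1.8 × 68 × 3.5×10⁻⁴ = 0.04284 m
0.99 × 3×10⁻⁴ × 580 = 0.17226 m
Layer 3: 0.81 × 2.6×10⁻⁴ × 850 = 0.17901 m
1498–2358 m: 1.7×10⁻⁴ × 0.72 × 860 = 0.105264 m
2358–2948 m: 590 × 0.56 × 1.3×10⁻⁴ = 0.042952 m
Δh = 0.04284 + 0.17226 + 0.17901 + 0.105264 + 0.042952 = 0.542326 m

Δh = 542 mm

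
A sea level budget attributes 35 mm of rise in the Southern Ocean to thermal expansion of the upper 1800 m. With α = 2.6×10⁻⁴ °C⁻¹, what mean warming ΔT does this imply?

ΔT ≈ 0.0748 °C

ΔT = Δh/(αH) = 0.035 / (2.6×10⁻⁴ × 1800) ≈ 0.07479 °C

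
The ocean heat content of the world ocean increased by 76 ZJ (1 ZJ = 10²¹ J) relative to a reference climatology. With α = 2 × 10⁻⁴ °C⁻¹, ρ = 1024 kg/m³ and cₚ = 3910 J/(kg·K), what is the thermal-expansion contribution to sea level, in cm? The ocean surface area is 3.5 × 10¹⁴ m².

Per unit area: Q = 76×10²¹ / (3.5×10¹⁴) ≈ 2.171×10⁸ J/m²
Δh = αQ/(ρcₚ) = 2×10⁻⁴ × 2.171×10⁸ / (1024 × 3910) ≈ 0.010845 m

1.1 cm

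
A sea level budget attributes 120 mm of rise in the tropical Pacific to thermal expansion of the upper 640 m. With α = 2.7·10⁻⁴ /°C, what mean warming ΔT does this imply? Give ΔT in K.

ΔT = Δh/(αH) = 0.12 / (2.7×10⁻⁴ × 640) ≈ 0.6944 K

0.694 K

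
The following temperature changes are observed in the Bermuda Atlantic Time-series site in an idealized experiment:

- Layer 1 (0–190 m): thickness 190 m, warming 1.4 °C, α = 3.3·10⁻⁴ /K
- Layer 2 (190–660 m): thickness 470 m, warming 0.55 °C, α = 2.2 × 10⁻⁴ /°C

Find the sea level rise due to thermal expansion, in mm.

Layer 1: 1.4 × 3.3×10⁻⁴ × 190 = 0.08778 m
190–660 m: 0.55 × 470 × 2.2×10⁻⁴ = 0.05687 m
Δh = 0.08778 + 0.05687 = 0.14465 m ≈ 145 mm

Δh ≈ 145 mm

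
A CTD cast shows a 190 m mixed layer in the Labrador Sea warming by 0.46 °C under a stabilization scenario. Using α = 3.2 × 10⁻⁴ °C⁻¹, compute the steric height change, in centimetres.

2.80 cm

Δh = αΔT·H = 3.2×10⁻⁴ × 0.46 × 190 = 0.027968 m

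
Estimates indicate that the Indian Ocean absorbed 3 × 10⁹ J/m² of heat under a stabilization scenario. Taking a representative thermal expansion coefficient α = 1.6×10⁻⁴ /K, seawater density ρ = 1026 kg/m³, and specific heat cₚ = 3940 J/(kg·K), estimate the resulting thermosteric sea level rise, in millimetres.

Δh = αQ/(ρcₚ) = 1.6×10⁻⁴ × 3×10⁹ / (1026 × 3940) ≈ 0.11874 m

119 mm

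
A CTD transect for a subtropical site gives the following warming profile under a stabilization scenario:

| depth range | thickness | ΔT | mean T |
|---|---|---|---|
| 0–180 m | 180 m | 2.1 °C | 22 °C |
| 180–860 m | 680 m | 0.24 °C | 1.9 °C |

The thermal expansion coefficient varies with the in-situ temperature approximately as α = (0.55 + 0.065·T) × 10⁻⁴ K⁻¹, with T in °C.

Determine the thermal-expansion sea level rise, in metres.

0.0858 m

Layer 1: α = (0.55 + 0.065×22)×10⁻⁴ = 1.98×10⁻⁴ K⁻¹
Layer 2: α = (0.55 + 0.065×1.9)×10⁻⁴ = 0.6735×10⁻⁴ K⁻¹
1.98×10⁻⁴ × 180 × 2.1 = 0.074844 m
680 × 0.24 × 0.6735×10⁻⁴ = 0.01099152 m
Δh = 0.074844 + 0.01099152 = 0.08583552 m ≈ 0.0858 m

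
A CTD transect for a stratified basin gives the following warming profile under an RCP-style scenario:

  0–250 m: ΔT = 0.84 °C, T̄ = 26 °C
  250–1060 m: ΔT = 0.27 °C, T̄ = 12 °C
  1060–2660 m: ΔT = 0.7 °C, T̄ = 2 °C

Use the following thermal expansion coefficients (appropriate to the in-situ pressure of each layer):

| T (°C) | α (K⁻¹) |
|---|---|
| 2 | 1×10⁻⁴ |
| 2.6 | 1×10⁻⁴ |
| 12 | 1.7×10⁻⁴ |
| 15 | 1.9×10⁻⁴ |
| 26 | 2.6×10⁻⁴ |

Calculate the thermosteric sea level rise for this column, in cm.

20 cm

Layer 1 at 26 °C → α = 2.6×10⁻⁴ K⁻¹
Layer 2 at 12 °C → α = 1.7×10⁻⁴ K⁻¹
Layer 3 at 2 °C → α = 1×10⁻⁴ K⁻¹
Layer 1: 0.84 × 250 × 2.6×10⁻⁴ = 0.05460 m
0.27 × 810 × 1.7×10⁻⁴ = 0.037179 m
1060–2660 m: 1×10⁻⁴ × 1600 × 0.7 = 0.11200 m
Δh = 0.05460 + 0.037179 + 0.11200 = 0.203779 m ≈ 20 cm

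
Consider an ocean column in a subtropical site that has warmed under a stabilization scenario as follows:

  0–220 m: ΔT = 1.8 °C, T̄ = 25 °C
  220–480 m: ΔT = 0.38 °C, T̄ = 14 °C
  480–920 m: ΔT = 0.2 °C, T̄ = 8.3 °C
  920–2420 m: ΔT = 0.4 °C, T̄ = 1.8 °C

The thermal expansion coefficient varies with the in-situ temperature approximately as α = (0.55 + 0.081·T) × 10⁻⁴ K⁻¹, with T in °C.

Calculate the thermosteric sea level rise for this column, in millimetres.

171 mm of thermosteric rise

Layer 1: α = (0.55 + 0.081×25)×10⁻⁴ = 2.575×10⁻⁴ K⁻¹
Layer 2: α = (0.55 + 0.081×14)×10⁻⁴ = 1.684×10⁻⁴ K⁻¹
Layer 3: α = (0.55 + 0.081×8.3)×10⁻⁴ = 1.2223×10⁻⁴ K⁻¹
Layer 4: α = (0.55 + 0.081×1.8)×10⁻⁴ = 0.6958×10⁻⁴ K⁻¹
Layer 1: 220 × 1.8 × 2.575×10⁻⁴ = 0.10197 m
260 × 0.38 × 1.684×10⁻⁴ = 0.01663792 m
480–920 m: 440 × 0.2 × 1.2223×10⁻⁴ = 0.01075624 m
0.6958×10⁻⁴ × 1500 × 0.4 = 0.041748 m
Δh = 0.10197 + 0.01663792 + 0.01075624 + 0.041748 = 0.17111216 m ≈ 171 mm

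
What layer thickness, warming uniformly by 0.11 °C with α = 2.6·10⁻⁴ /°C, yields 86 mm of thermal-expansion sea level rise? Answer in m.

H = Δh/(αΔT) = 0.086 / (2.6×10⁻⁴ × 0.11) ≈ 3007 m

3010 m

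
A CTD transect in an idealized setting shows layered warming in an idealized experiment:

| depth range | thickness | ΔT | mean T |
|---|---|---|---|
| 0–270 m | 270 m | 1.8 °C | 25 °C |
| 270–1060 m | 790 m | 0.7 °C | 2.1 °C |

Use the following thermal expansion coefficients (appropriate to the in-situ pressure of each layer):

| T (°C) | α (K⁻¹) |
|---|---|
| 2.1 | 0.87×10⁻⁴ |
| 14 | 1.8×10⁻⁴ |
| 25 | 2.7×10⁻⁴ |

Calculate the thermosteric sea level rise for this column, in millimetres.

Layer 1 at 25 °C → α = 2.7×10⁻⁴ K⁻¹
Layer 2 at 2.1 °C → α = 0.87×10⁻⁴ K⁻¹
270 × 1.8 × 2.7×10⁻⁴ = 0.13122 m
Layer 2: 790 × 0.87×10⁻⁴ × 0.7 = 0.048111 m
Δh = 0.13122 + 0.048111 = 0.179331 m ≈ 180 mm

Δh = 180 mm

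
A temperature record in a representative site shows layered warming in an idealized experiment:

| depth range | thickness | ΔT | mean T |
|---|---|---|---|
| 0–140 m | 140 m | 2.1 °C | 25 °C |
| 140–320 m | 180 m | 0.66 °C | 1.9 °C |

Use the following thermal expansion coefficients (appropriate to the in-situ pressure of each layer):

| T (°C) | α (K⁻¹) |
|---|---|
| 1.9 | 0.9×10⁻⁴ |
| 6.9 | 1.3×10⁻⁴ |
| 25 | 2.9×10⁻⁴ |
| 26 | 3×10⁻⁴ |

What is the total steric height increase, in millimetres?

96.0 mm

Layer 1 at 25 °C → α = 2.9×10⁻⁴ K⁻¹
Layer 2 at 1.9 °C → α = 0.9×10⁻⁴ K⁻¹
0–140 m: 2.1 × 2.9×10⁻⁴ × 140 = 0.08526 m
0.9×10⁻⁴ × 180 × 0.66 = 0.010692 m
Δh = 0.08526 + 0.010692 = 0.095952 m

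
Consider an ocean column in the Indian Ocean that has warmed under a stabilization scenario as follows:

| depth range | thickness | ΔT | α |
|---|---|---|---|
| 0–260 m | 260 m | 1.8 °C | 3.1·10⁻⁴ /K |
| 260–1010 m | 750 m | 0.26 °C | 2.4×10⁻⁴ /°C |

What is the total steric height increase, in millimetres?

3.1×10⁻⁴ × 260 × 1.8 = 0.14508 m
260–1010 m: 750 × 2.4×10⁻⁴ × 0.26 = 0.04680 m
Δh = 0.14508 + 0.04680 = 0.19188 m

Δh = 192 mm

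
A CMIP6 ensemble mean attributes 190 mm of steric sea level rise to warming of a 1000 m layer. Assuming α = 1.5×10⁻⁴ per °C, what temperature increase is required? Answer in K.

about 1.27 K

ΔT = Δh/(αH) = 0.19 / (1.5×10⁻⁴ × 1000) ≈ 1.267 K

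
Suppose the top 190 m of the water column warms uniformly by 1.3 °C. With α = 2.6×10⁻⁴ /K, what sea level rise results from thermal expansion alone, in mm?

Δh = 64.2 mm

Δh = αΔT·H = 2.6×10⁻⁴ × 1.3 × 190 = 0.06422 m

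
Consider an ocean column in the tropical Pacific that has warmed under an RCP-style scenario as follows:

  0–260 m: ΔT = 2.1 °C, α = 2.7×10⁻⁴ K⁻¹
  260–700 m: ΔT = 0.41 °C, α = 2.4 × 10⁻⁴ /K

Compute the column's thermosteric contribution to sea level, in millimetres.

2.1 × 260 × 2.7×10⁻⁴ = 0.14742 m
Layer 2: 0.41 × 2.4×10⁻⁴ × 440 = 0.043296 m
Δh = 0.14742 + 0.043296 = 0.190716 m ≈ 190 mm

190 mm of thermosteric rise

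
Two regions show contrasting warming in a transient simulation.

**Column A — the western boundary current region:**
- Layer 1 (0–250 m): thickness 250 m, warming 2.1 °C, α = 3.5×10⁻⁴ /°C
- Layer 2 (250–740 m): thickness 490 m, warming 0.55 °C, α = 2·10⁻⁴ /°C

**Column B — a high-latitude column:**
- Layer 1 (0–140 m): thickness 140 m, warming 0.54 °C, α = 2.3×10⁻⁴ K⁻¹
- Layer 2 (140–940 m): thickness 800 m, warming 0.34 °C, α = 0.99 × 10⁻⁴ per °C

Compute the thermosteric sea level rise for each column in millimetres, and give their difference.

A: 240 mm; B: 44 mm; difference 190 mm

A 3.5×10⁻⁴ × 250 × 2.1 = 0.18375 m
A 250–740 m: 490 × 0.55 × 2×10⁻⁴ = 0.05390 m
A total: 0.23765 m
B Layer 1: 140 × 2.3×10⁻⁴ × 0.54 = 0.017388 m
B 800 × 0.99×10⁻⁴ × 0.34 = 0.026928 m
B total: 0.044316 m
Difference: 0.23765 − 0.044316 = 0.193334 m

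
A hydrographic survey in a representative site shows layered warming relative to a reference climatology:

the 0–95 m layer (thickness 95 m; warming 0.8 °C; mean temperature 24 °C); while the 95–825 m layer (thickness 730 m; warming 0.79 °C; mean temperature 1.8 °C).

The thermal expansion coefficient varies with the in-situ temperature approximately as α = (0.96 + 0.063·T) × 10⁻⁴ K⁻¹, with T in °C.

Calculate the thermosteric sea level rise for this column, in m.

Layer 1: α = (0.96 + 0.063×24)×10⁻⁴ = 2.472×10⁻⁴ K⁻¹
Layer 2: α = (0.96 + 0.063×1.8)×10⁻⁴ = 1.0734×10⁻⁴ K⁻¹
0–95 m: 2.472×10⁻⁴ × 0.8 × 95 = 0.0187872 m
95–825 m: 0.79 × 730 × 1.0734×10⁻⁴ = 0.061902978 m
Δh = 0.0187872 + 0.061902978 = 0.080690178 m

0.0807 m of thermosteric rise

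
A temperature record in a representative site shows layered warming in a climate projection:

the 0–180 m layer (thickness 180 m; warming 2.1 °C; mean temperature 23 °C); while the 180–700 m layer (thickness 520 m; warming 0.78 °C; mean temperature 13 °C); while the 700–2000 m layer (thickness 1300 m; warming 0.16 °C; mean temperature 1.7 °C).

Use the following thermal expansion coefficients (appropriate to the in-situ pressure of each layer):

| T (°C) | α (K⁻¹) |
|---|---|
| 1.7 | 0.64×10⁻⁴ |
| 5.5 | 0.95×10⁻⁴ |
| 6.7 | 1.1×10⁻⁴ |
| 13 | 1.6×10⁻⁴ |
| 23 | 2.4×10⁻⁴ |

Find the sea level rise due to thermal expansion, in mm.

about 169 mm

Layer 1 at 23 °C → α = 2.4×10⁻⁴ K⁻¹
Layer 2 at 13 °C → α = 1.6×10⁻⁴ K⁻¹
Layer 3 at 1.7 °C → α = 0.64×10⁻⁴ K⁻¹
0–180 m: 2.4×10⁻⁴ × 2.1 × 180 = 0.09072 m
0.78 × 520 × 1.6×10⁻⁴ = 0.064896 m
Layer 3: 0.16 × 0.64×10⁻⁴ × 1300 = 0.013312 m
Δh = 0.09072 + 0.064896 + 0.013312 = 0.168928 m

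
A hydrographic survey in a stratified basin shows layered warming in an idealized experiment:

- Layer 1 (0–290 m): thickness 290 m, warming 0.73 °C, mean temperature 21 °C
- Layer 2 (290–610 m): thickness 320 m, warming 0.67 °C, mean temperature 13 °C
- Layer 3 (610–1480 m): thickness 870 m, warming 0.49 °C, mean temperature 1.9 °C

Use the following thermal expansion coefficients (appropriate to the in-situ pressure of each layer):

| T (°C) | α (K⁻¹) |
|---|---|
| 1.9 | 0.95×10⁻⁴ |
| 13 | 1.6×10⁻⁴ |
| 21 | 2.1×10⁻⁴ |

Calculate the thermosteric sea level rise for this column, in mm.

Layer 1 at 21 °C → α = 2.1×10⁻⁴ K⁻¹
Layer 2 at 13 °C → α = 1.6×10⁻⁴ K⁻¹
Layer 3 at 1.9 °C → α = 0.95×10⁻⁴ K⁻¹
0–290 m: 2.1×10⁻⁴ × 0.73 × 290 = 0.044457 m
0.67 × 320 × 1.6×10⁻⁴ = 0.034304 m
610–1480 m: 0.95×10⁻⁴ × 0.49 × 870 = 0.0404985 m
Δh = 0.044457 + 0.034304 + 0.0404985 = 0.1192595 m

about 120 mm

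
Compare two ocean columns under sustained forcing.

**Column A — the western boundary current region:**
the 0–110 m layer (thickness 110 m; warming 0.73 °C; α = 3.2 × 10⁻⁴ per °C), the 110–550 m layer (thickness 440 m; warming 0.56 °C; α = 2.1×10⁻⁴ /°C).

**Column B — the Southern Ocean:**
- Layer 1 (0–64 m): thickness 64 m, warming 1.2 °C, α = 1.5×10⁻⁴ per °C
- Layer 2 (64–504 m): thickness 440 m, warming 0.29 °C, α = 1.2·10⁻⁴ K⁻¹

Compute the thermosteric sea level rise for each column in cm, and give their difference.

Δh_A ≈ 7.74 cm, Δh_B ≈ 2.68 cm; difference ≈ 5.06 cm

A 0–110 m: 0.73 × 110 × 3.2×10⁻⁴ = 0.025696 m
A Layer 2: 0.56 × 2.1×10⁻⁴ × 440 = 0.051744 m
A total: 0.07744 m
B Layer 1: 1.2 × 1.5×10⁻⁴ × 64 = 0.01152 m
B Layer 2: 1.2×10⁻⁴ × 0.29 × 440 = 0.015312 m
B total: 0.026832 m
Difference: 0.07744 − 0.026832 = 0.050608 m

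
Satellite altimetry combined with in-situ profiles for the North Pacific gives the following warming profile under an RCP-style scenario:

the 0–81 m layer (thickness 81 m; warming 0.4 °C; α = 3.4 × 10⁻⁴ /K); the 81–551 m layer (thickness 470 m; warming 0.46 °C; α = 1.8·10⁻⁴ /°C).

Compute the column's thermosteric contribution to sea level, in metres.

Δh = 0.050 m

0–81 m: 3.4×10⁻⁴ × 81 × 0.4 = 0.011016 m
Layer 2: 1.8×10⁻⁴ × 470 × 0.46 = 0.038916 m
Δh = 0.011016 + 0.038916 = 0.049932 m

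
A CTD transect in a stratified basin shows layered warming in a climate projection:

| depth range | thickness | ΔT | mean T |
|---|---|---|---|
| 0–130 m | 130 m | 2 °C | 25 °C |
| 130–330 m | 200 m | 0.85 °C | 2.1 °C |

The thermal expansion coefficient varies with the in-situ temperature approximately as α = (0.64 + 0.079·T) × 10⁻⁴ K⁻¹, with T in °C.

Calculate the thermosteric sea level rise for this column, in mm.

Layer 1: α = (0.64 + 0.079×25)×10⁻⁴ = 2.615×10⁻⁴ K⁻¹
Layer 2: α = (0.64 + 0.079×2.1)×10⁻⁴ = 0.8059×10⁻⁴ K⁻¹
Layer 1: 2 × 2.615×10⁻⁴ × 130 = 0.06799 m
200 × 0.85 × 0.8059×10⁻⁴ = 0.0137003 m
Δh = 0.06799 + 0.0137003 = 0.0816903 m ≈ 81.7 mm

81.7 mm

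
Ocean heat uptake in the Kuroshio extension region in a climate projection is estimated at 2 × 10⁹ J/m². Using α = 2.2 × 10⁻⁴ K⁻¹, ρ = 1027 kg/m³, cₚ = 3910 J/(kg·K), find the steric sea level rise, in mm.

110 mm

Δh = αQ/(ρcₚ) = 2.2×10⁻⁴ × 2×10⁹ / (1027 × 3910) ≈ 0.10957 m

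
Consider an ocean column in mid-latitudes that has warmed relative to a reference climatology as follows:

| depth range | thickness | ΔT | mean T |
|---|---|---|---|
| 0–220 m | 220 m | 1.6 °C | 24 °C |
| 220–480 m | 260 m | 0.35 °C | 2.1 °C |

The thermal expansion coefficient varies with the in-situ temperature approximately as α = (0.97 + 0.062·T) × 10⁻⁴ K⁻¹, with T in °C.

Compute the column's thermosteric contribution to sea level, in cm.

Layer 1: α = (0.97 + 0.062×24)×10⁻⁴ = 2.458×10⁻⁴ K⁻¹
Layer 2: α = (0.97 + 0.062×2.1)×10⁻⁴ = 1.1002×10⁻⁴ K⁻¹
0–220 m: 2.458×10⁻⁴ × 220 × 1.6 = 0.0865216 m
Layer 2: 1.1002×10⁻⁴ × 0.35 × 260 = 0.01001182 m
Δh = 0.0865216 + 0.01001182 = 0.09653342 m

about 9.65 cm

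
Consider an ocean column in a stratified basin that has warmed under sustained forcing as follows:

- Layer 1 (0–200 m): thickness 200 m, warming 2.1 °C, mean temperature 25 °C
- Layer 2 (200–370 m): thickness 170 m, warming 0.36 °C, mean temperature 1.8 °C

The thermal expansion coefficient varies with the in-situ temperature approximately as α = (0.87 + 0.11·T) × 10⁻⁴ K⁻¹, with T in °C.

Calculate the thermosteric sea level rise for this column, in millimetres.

Δh ≈ 159 mm

Layer 1: α = (0.87 + 0.11×25)×10⁻⁴ = 3.62×10⁻⁴ K⁻¹
Layer 2: α = (0.87 + 0.11×1.8)×10⁻⁴ = 1.068×10⁻⁴ K⁻¹
Layer 1: 3.62×10⁻⁴ × 2.1 × 200 = 0.15204 m
200–370 m: 170 × 1.068×10⁻⁴ × 0.36 = 0.00653616 m
Δh = 0.15204 + 0.00653616 = 0.15857616 m ≈ 159 mm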